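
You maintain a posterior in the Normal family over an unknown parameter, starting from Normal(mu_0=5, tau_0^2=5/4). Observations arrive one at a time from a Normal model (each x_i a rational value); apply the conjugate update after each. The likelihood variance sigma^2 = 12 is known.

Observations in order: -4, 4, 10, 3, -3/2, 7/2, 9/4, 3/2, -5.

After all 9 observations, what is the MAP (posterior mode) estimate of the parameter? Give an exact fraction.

1235/372

obs 1: x=-4 → posterior Normal(220/53, 60/53)
obs 2: x=4 → posterior Normal(120/29, 30/29)
obs 3: x=10 → posterior Normal(290/63, 20/21)
obs 4: x=3 → posterior Normal(305/68, 15/17)
obs 5: x=-3/2 → posterior Normal(595/146, 60/73)
obs 6: x=7/2 → posterior Normal(105/26, 10/13)
obs 7: x=9/4 → posterior Normal(1305/332, 60/83)
obs 8: x=3/2 → posterior Normal(1335/352, 15/22)
obs 9: x=-5 → posterior Normal(1235/372, 20/31)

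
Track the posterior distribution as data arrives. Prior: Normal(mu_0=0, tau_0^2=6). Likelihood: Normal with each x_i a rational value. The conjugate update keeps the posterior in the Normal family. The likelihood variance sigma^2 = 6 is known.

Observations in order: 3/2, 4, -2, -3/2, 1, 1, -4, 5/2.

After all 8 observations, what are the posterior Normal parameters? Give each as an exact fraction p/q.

obs 1: x=3/2 → posterior Normal(3/4, 3)
obs 2: x=4 → posterior Normal(11/6, 2)
obs 3: x=-2 → posterior Normal(7/8, 3/2)
obs 4: x=-3/2 → posterior Normal(2/5, 6/5)
obs 5: x=1 → posterior Normal(1/2, 1)
obs 6: x=1 → posterior Normal(4/7, 6/7)
obs 7: x=-4 → posterior Normal(0, 3/4)
obs 8: x=5/2 → posterior Normal(5/18, 2/3)

mu_0=5/18, tau_0^2=2/3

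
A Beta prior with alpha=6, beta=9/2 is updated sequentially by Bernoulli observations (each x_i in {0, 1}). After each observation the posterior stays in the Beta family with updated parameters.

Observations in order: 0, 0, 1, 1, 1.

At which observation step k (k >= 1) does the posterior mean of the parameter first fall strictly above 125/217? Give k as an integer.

obs 1: x=0 → posterior Beta(6, 11/2)
obs 2: x=0 → posterior Beta(6, 13/2)
obs 3: x=1 → posterior Beta(7, 13/2)
obs 4: x=1 → posterior Beta(8, 13/2)
obs 5: x=1 → posterior Beta(9, 13/2)

k = 5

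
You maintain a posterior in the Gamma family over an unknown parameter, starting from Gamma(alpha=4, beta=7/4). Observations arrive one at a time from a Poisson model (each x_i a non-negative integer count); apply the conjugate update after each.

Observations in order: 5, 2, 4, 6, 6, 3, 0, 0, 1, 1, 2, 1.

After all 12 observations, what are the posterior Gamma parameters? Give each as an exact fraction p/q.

alpha=35, beta=55/4

obs 1: x=5 → posterior Gamma(9, 11/4)
obs 2: x=2 → posterior Gamma(11, 15/4)
obs 3: x=4 → posterior Gamma(15, 19/4)
obs 4: x=6 → posterior Gamma(21, 23/4)
obs 5: x=6 → posterior Gamma(27, 27/4)
obs 6: x=3 → posterior Gamma(30, 31/4)
obs 7: x=0 → posterior Gamma(30, 35/4)
obs 8: x=0 → posterior Gamma(30, 39/4)
obs 9: x=1 → posterior Gamma(31, 43/4)
obs 10: x=1 → posterior Gamma(32, 47/4)
obs 11: x=2 → posterior Gamma(34, 51/4)
obs 12: x=1 → posterior Gamma(35, 55/4)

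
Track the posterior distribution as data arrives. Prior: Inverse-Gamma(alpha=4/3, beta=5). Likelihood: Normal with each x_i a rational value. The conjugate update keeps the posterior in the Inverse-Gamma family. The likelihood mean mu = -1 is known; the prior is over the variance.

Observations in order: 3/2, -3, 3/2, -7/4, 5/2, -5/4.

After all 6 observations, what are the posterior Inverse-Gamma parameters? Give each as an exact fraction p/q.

obs 1: x=3/2 → posterior Inverse-Gamma(11/6, 65/8)
obs 2: x=-3 → posterior Inverse-Gamma(7/3, 81/8)
obs 3: x=3/2 → posterior Inverse-Gamma(17/6, 53/4)
obs 4: x=-7/4 → posterior Inverse-Gamma(10/3, 433/32)
obs 5: x=5/2 → posterior Inverse-Gamma(23/6, 629/32)
obs 6: x=-5/4 → posterior Inverse-Gamma(13/3, 315/16)

alpha=13/3, beta=315/16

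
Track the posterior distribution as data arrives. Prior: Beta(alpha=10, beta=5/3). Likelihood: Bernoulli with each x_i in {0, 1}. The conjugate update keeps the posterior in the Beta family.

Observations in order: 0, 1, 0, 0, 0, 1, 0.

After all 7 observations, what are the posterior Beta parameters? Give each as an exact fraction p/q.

obs 1: x=0 → posterior Beta(10, 8/3)
obs 2: x=1 → posterior Beta(11, 8/3)
obs 3: x=0 → posterior Beta(11, 11/3)
obs 4: x=0 → posterior Beta(11, 14/3)
obs 5: x=0 → posterior Beta(11, 17/3)
obs 6: x=1 → posterior Beta(12, 17/3)
obs 7: x=0 → posterior Beta(12, 20/3)

alpha=12, beta=20/3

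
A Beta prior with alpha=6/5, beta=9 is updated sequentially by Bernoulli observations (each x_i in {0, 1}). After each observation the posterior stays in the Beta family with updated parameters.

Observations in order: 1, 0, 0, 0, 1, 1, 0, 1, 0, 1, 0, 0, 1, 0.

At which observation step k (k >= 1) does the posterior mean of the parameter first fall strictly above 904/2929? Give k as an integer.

k = 13

obs 1: x=1 → posterior Beta(11/5, 9)
obs 2: x=0 → posterior Beta(11/5, 10)
obs 3: x=0 → posterior Beta(11/5, 11)
obs 4: x=0 → posterior Beta(11/5, 12)
obs 5: x=1 → posterior Beta(16/5, 12)
obs 6: x=1 → posterior Beta(21/5, 12)
obs 7: x=0 → posterior Beta(21/5, 13)
obs 8: x=1 → posterior Beta(26/5, 13)
obs 9: x=0 → posterior Beta(26/5, 14)
obs 10: x=1 → posterior Beta(31/5, 14)
obs 11: x=0 → posterior Beta(31/5, 15)
obs 12: x=0 → posterior Beta(31/5, 16)
obs 13: x=1 → posterior Beta(36/5, 16)
obs 14: x=0 → posterior Beta(36/5, 17)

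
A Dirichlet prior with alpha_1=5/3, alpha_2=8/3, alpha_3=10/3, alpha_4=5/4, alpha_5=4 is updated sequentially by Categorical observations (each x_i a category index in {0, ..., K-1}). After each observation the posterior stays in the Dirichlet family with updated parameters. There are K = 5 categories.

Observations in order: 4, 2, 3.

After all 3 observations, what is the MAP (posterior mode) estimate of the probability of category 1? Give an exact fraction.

obs 1: x=4 → posterior Dirichlet(5/3, 8/3, 10/3, 5/4, 5)
obs 2: x=2 → posterior Dirichlet(5/3, 8/3, 13/3, 5/4, 5)
obs 3: x=3 → posterior Dirichlet(5/3, 8/3, 13/3, 9/4, 5)

20/131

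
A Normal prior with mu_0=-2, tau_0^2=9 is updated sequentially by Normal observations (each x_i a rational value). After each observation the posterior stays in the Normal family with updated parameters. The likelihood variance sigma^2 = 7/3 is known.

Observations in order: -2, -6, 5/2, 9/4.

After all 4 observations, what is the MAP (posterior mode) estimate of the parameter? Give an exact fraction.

-407/460

obs 1: x=-2 → posterior Normal(-2, 63/34)
obs 2: x=-6 → posterior Normal(-230/61, 63/61)
obs 3: x=5/2 → posterior Normal(-325/176, 63/88)
obs 4: x=9/4 → posterior Normal(-407/460, 63/115)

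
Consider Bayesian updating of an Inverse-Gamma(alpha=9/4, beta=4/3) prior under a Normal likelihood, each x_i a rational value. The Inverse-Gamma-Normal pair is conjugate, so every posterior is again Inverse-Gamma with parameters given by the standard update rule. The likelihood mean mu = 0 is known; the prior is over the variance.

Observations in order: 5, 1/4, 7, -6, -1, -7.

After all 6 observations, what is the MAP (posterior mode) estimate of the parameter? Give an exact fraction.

7811/600

obs 1: x=5 → posterior Inverse-Gamma(11/4, 83/6)
obs 2: x=1/4 → posterior Inverse-Gamma(13/4, 1331/96)
obs 3: x=7 → posterior Inverse-Gamma(15/4, 3683/96)
obs 4: x=-6 → posterior Inverse-Gamma(17/4, 5411/96)
obs 5: x=-1 → posterior Inverse-Gamma(19/4, 5459/96)
obs 6: x=-7 → posterior Inverse-Gamma(21/4, 7811/96)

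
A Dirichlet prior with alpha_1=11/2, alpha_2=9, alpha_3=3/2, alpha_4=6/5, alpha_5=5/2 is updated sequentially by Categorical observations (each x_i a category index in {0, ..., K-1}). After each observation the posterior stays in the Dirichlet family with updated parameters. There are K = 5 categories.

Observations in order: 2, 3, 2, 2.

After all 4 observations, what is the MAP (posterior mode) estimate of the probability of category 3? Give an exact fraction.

12/187

obs 1: x=2 → posterior Dirichlet(11/2, 9, 5/2, 6/5, 5/2)
obs 2: x=3 → posterior Dirichlet(11/2, 9, 5/2, 11/5, 5/2)
obs 3: x=2 → posterior Dirichlet(11/2, 9, 7/2, 11/5, 5/2)
obs 4: x=2 → posterior Dirichlet(11/2, 9, 9/2, 11/5, 5/2)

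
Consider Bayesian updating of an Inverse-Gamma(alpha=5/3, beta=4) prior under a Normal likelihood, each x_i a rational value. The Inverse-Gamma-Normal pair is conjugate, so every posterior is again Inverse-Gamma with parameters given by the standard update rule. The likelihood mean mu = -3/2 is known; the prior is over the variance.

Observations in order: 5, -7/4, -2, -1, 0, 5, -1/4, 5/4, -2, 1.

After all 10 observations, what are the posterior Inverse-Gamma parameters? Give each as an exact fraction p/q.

obs 1: x=5 → posterior Inverse-Gamma(13/6, 201/8)
obs 2: x=-7/4 → posterior Inverse-Gamma(8/3, 805/32)
obs 3: x=-2 → posterior Inverse-Gamma(19/6, 809/32)
obs 4: x=-1 → posterior Inverse-Gamma(11/3, 813/32)
obs 5: x=0 → posterior Inverse-Gamma(25/6, 849/32)
obs 6: x=5 → posterior Inverse-Gamma(14/3, 1525/32)
obs 7: x=-1/4 → posterior Inverse-Gamma(31/6, 775/16)
obs 8: x=5/4 → posterior Inverse-Gamma(17/3, 1671/32)
obs 9: x=-2 → posterior Inverse-Gamma(37/6, 1675/32)
obs 10: x=1 → posterior Inverse-Gamma(20/3, 1775/32)

alpha=20/3, beta=1775/32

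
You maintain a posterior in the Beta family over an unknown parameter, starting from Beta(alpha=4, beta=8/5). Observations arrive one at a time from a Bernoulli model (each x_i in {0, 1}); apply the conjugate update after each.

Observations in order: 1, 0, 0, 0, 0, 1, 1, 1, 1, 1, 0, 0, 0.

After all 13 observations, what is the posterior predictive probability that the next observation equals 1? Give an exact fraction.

50/93

obs 1: x=1 → posterior Beta(5, 8/5)
obs 2: x=0 → posterior Beta(5, 13/5)
obs 3: x=0 → posterior Beta(5, 18/5)
obs 4: x=0 → posterior Beta(5, 23/5)
obs 5: x=0 → posterior Beta(5, 28/5)
obs 6: x=1 → posterior Beta(6, 28/5)
obs 7: x=1 → posterior Beta(7, 28/5)
obs 8: x=1 → posterior Beta(8, 28/5)
obs 9: x=1 → posterior Beta(9, 28/5)
obs 10: x=1 → posterior Beta(10, 28/5)
obs 11: x=0 → posterior Beta(10, 33/5)
obs 12: x=0 → posterior Beta(10, 38/5)
obs 13: x=0 → posterior Beta(10, 43/5)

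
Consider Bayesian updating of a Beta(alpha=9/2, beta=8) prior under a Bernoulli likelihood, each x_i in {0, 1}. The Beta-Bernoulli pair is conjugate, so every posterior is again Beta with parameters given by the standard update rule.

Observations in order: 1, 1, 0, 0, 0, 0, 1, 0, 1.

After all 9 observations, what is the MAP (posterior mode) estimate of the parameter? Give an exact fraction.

5/13

obs 1: x=1 → posterior Beta(11/2, 8)
obs 2: x=1 → posterior Beta(13/2, 8)
obs 3: x=0 → posterior Beta(13/2, 9)
obs 4: x=0 → posterior Beta(13/2, 10)
obs 5: x=0 → posterior Beta(13/2, 11)
obs 6: x=0 → posterior Beta(13/2, 12)
obs 7: x=1 → posterior Beta(15/2, 12)
obs 8: x=0 → posterior Beta(15/2, 13)
obs 9: x=1 → posterior Beta(17/2, 13)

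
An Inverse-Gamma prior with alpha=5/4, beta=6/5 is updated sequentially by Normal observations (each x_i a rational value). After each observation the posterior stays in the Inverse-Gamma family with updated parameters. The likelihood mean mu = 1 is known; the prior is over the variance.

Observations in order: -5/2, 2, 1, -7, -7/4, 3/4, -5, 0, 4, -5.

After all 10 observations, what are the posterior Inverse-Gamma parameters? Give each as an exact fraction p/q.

alpha=25/4, beta=6771/80

obs 1: x=-5/2 → posterior Inverse-Gamma(7/4, 293/40)
obs 2: x=2 → posterior Inverse-Gamma(9/4, 313/40)
obs 3: x=1 → posterior Inverse-Gamma(11/4, 313/40)
obs 4: x=-7 → posterior Inverse-Gamma(13/4, 1593/40)
obs 5: x=-7/4 → posterior Inverse-Gamma(15/4, 6977/160)
obs 6: x=3/4 → posterior Inverse-Gamma(17/4, 3491/80)
obs 7: x=-5 → posterior Inverse-Gamma(19/4, 4931/80)
obs 8: x=0 → posterior Inverse-Gamma(21/4, 4971/80)
obs 9: x=4 → posterior Inverse-Gamma(23/4, 5331/80)
obs 10: x=-5 → posterior Inverse-Gamma(25/4, 6771/80)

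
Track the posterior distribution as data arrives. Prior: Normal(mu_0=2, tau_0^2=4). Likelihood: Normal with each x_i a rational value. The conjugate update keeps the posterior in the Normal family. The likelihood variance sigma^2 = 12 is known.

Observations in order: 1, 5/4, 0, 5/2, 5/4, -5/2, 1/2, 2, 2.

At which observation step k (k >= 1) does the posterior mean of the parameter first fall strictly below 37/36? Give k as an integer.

obs 1: x=1 → posterior Normal(7/4, 3)
obs 2: x=5/4 → posterior Normal(33/20, 12/5)
obs 3: x=0 → posterior Normal(11/8, 2)
obs 4: x=5/2 → posterior Normal(43/28, 12/7)
obs 5: x=5/4 → posterior Normal(3/2, 3/2)
obs 6: x=-5/2 → posterior Normal(19/18, 4/3)
obs 7: x=1/2 → posterior Normal(1, 6/5)
obs 8: x=2 → posterior Normal(12/11, 12/11)
obs 9: x=2 → posterior Normal(7/6, 1)

k = 7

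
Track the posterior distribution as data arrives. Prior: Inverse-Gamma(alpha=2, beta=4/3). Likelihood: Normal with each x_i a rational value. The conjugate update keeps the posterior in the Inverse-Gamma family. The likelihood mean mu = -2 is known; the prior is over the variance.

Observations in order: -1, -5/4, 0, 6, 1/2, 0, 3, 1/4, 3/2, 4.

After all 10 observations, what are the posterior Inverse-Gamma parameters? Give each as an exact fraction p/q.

obs 1: x=-1 → posterior Inverse-Gamma(5/2, 11/6)
obs 2: x=-5/4 → posterior Inverse-Gamma(3, 203/96)
obs 3: x=0 → posterior Inverse-Gamma(7/2, 395/96)
obs 4: x=6 → posterior Inverse-Gamma(4, 3467/96)
obs 5: x=1/2 → posterior Inverse-Gamma(9/2, 3767/96)
obs 6: x=0 → posterior Inverse-Gamma(5, 3959/96)
obs 7: x=3 → posterior Inverse-Gamma(11/2, 5159/96)
obs 8: x=1/4 → posterior Inverse-Gamma(6, 2701/48)
obs 9: x=3/2 → posterior Inverse-Gamma(13/2, 2995/48)
obs 10: x=4 → posterior Inverse-Gamma(7, 3859/48)

alpha=7, beta=3859/48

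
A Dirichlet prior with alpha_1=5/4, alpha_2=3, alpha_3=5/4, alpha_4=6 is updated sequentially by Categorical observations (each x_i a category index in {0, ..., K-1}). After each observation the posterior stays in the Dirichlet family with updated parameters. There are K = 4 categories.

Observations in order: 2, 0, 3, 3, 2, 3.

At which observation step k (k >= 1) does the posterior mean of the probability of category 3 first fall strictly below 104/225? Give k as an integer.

obs 1: x=2 → posterior Dirichlet(5/4, 3, 9/4, 6)
obs 2: x=0 → posterior Dirichlet(9/4, 3, 9/4, 6)
obs 3: x=3 → posterior Dirichlet(9/4, 3, 9/4, 7)
obs 4: x=3 → posterior Dirichlet(9/4, 3, 9/4, 8)
obs 5: x=2 → posterior Dirichlet(9/4, 3, 13/4, 8)
obs 6: x=3 → posterior Dirichlet(9/4, 3, 13/4, 9)

k = 2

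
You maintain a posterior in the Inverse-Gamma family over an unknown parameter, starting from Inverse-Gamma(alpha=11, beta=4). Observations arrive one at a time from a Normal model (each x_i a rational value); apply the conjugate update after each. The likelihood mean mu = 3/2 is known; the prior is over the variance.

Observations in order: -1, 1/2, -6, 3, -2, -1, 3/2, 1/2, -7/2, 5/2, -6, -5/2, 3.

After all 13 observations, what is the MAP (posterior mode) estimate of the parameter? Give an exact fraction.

obs 1: x=-1 → posterior Inverse-Gamma(23/2, 57/8)
obs 2: x=1/2 → posterior Inverse-Gamma(12, 61/8)
obs 3: x=-6 → posterior Inverse-Gamma(25/2, 143/4)
obs 4: x=3 → posterior Inverse-Gamma(13, 295/8)
obs 5: x=-2 → posterior Inverse-Gamma(27/2, 43)
obs 6: x=-1 → posterior Inverse-Gamma(14, 369/8)
obs 7: x=3/2 → posterior Inverse-Gamma(29/2, 369/8)
obs 8: x=1/2 → posterior Inverse-Gamma(15, 373/8)
obs 9: x=-7/2 → posterior Inverse-Gamma(31/2, 473/8)
obs 10: x=5/2 → posterior Inverse-Gamma(16, 477/8)
obs 11: x=-6 → posterior Inverse-Gamma(33/2, 351/4)
obs 12: x=-5/2 → posterior Inverse-Gamma(17, 383/4)
obs 13: x=3 → posterior Inverse-Gamma(35/2, 775/8)

775/148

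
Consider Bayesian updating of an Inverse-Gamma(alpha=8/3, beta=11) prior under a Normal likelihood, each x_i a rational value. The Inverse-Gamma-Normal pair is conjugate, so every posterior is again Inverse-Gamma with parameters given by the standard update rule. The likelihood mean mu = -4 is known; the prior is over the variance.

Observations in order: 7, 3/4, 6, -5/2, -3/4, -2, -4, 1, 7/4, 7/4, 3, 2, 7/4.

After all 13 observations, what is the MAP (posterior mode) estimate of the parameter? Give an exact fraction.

23595/976

obs 1: x=7 → posterior Inverse-Gamma(19/6, 143/2)
obs 2: x=3/4 → posterior Inverse-Gamma(11/3, 2649/32)
obs 3: x=6 → posterior Inverse-Gamma(25/6, 4249/32)
obs 4: x=-5/2 → posterior Inverse-Gamma(14/3, 4285/32)
obs 5: x=-3/4 → posterior Inverse-Gamma(31/6, 2227/16)
obs 6: x=-2 → posterior Inverse-Gamma(17/3, 2259/16)
obs 7: x=-4 → posterior Inverse-Gamma(37/6, 2259/16)
obs 8: x=1 → posterior Inverse-Gamma(20/3, 2459/16)
obs 9: x=7/4 → posterior Inverse-Gamma(43/6, 5447/32)
obs 10: x=7/4 → posterior Inverse-Gamma(23/3, 747/4)
obs 11: x=3 → posterior Inverse-Gamma(49/6, 845/4)
obs 12: x=2 → posterior Inverse-Gamma(26/3, 917/4)
obs 13: x=7/4 → posterior Inverse-Gamma(55/6, 7865/32)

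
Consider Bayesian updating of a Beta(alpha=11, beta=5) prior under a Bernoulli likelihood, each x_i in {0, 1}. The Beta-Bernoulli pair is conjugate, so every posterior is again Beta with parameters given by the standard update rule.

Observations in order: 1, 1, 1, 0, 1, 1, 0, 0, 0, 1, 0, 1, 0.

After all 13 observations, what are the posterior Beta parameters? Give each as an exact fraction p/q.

alpha=18, beta=11

obs 1: x=1 → posterior Beta(12, 5)
obs 2: x=1 → posterior Beta(13, 5)
obs 3: x=1 → posterior Beta(14, 5)
obs 4: x=0 → posterior Beta(14, 6)
obs 5: x=1 → posterior Beta(15, 6)
obs 6: x=1 → posterior Beta(16, 6)
obs 7: x=0 → posterior Beta(16, 7)
obs 8: x=0 → posterior Beta(16, 8)
obs 9: x=0 → posterior Beta(16, 9)
obs 10: x=1 → posterior Beta(17, 9)
obs 11: x=0 → posterior Beta(17, 10)
obs 12: x=1 → posterior Beta(18, 10)
obs 13: x=0 → posterior Beta(18, 11)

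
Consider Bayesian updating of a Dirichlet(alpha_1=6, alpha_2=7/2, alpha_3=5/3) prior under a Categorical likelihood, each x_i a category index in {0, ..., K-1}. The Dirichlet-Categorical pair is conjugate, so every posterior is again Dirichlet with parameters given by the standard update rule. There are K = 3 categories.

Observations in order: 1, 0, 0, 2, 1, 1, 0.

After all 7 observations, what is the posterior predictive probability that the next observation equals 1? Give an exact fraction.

obs 1: x=1 → posterior Dirichlet(6, 9/2, 5/3)
obs 2: x=0 → posterior Dirichlet(7, 9/2, 5/3)
obs 3: x=0 → posterior Dirichlet(8, 9/2, 5/3)
obs 4: x=2 → posterior Dirichlet(8, 9/2, 8/3)
obs 5: x=1 → posterior Dirichlet(8, 11/2, 8/3)
obs 6: x=1 → posterior Dirichlet(8, 13/2, 8/3)
obs 7: x=0 → posterior Dirichlet(9, 13/2, 8/3)

39/109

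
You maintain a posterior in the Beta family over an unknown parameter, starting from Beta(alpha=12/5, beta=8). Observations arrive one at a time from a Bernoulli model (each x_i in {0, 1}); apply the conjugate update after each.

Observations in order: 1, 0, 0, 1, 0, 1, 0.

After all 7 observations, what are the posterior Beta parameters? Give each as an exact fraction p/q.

obs 1: x=1 → posterior Beta(17/5, 8)
obs 2: x=0 → posterior Beta(17/5, 9)
obs 3: x=0 → posterior Beta(17/5, 10)
obs 4: x=1 → posterior Beta(22/5, 10)
obs 5: x=0 → posterior Beta(22/5, 11)
obs 6: x=1 → posterior Beta(27/5, 11)
obs 7: x=0 → posterior Beta(27/5, 12)

alpha=27/5, beta=12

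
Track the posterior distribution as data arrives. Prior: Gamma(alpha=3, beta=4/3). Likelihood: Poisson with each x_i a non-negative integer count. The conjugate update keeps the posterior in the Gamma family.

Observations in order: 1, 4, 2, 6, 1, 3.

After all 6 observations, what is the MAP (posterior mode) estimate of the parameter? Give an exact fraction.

obs 1: x=1 → posterior Gamma(4, 7/3)
obs 2: x=4 → posterior Gamma(8, 10/3)
obs 3: x=2 → posterior Gamma(10, 13/3)
obs 4: x=6 → posterior Gamma(16, 16/3)
obs 5: x=1 → posterior Gamma(17, 19/3)
obs 6: x=3 → posterior Gamma(20, 22/3)

57/22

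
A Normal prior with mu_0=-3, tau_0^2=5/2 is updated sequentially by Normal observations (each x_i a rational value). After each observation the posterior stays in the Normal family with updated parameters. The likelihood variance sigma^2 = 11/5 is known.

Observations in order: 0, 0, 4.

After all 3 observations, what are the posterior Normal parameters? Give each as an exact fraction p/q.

obs 1: x=0 → posterior Normal(-66/47, 55/47)
obs 2: x=0 → posterior Normal(-11/12, 55/72)
obs 3: x=4 → posterior Normal(34/97, 55/97)

mu_0=34/97, tau_0^2=55/97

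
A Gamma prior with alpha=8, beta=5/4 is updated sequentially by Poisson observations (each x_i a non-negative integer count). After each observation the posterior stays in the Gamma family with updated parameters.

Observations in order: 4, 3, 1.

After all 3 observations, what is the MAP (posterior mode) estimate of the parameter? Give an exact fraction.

obs 1: x=4 → posterior Gamma(12, 9/4)
obs 2: x=3 → posterior Gamma(15, 13/4)
obs 3: x=1 → posterior Gamma(16, 17/4)

60/17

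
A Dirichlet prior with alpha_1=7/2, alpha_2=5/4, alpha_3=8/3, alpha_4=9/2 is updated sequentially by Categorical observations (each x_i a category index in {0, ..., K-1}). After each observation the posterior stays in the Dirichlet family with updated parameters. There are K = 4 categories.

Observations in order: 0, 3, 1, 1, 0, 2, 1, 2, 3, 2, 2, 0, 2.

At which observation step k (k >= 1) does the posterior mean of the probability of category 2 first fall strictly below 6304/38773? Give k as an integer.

obs 1: x=0 → posterior Dirichlet(9/2, 5/4, 8/3, 9/2)
obs 2: x=3 → posterior Dirichlet(9/2, 5/4, 8/3, 11/2)
obs 3: x=1 → posterior Dirichlet(9/2, 9/4, 8/3, 11/2)
obs 4: x=1 → posterior Dirichlet(9/2, 13/4, 8/3, 11/2)
obs 5: x=0 → posterior Dirichlet(11/2, 13/4, 8/3, 11/2)
obs 6: x=2 → posterior Dirichlet(11/2, 13/4, 11/3, 11/2)
obs 7: x=1 → posterior Dirichlet(11/2, 17/4, 11/3, 11/2)
obs 8: x=2 → posterior Dirichlet(11/2, 17/4, 14/3, 11/2)
obs 9: x=3 → posterior Dirichlet(11/2, 17/4, 14/3, 13/2)
obs 10: x=2 → posterior Dirichlet(11/2, 17/4, 17/3, 13/2)
obs 11: x=2 → posterior Dirichlet(11/2, 17/4, 20/3, 13/2)
obs 12: x=0 → posterior Dirichlet(13/2, 17/4, 20/3, 13/2)
obs 13: x=2 → posterior Dirichlet(13/2, 17/4, 23/3, 13/2)

k = 5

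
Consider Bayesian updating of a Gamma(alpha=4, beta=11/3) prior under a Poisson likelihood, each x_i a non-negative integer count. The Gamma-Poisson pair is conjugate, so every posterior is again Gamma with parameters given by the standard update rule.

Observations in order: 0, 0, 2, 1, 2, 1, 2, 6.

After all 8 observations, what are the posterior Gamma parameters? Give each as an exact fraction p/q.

obs 1: x=0 → posterior Gamma(4, 14/3)
obs 2: x=0 → posterior Gamma(4, 17/3)
obs 3: x=2 → posterior Gamma(6, 20/3)
obs 4: x=1 → posterior Gamma(7, 23/3)
obs 5: x=2 → posterior Gamma(9, 26/3)
obs 6: x=1 → posterior Gamma(10, 29/3)
obs 7: x=2 → posterior Gamma(12, 32/3)
obs 8: x=6 → posterior Gamma(18, 35/3)

alpha=18, beta=35/3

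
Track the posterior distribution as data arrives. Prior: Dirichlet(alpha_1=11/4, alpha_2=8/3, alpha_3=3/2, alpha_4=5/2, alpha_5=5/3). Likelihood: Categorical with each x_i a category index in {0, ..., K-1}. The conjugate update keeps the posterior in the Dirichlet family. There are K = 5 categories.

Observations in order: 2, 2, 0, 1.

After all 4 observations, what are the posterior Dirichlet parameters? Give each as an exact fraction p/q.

alpha_1=15/4, alpha_2=11/3, alpha_3=7/2, alpha_4=5/2, alpha_5=5/3

obs 1: x=2 → posterior Dirichlet(11/4, 8/3, 5/2, 5/2, 5/3)
obs 2: x=2 → posterior Dirichlet(11/4, 8/3, 7/2, 5/2, 5/3)
obs 3: x=0 → posterior Dirichlet(15/4, 8/3, 7/2, 5/2, 5/3)
obs 4: x=1 → posterior Dirichlet(15/4, 11/3, 7/2, 5/2, 5/3)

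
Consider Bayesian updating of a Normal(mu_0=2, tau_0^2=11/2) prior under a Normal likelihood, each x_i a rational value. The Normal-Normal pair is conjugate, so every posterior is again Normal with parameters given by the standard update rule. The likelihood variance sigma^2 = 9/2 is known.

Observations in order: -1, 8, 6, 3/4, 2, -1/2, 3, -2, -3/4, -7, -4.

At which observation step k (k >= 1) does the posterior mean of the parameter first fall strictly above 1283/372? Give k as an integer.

obs 1: x=-1 → posterior Normal(7/20, 99/40)
obs 2: x=8 → posterior Normal(95/31, 99/62)
obs 3: x=6 → posterior Normal(23/6, 33/28)
obs 4: x=3/4 → posterior Normal(677/212, 99/106)
obs 5: x=2 → posterior Normal(765/256, 99/128)
obs 6: x=-1/2 → posterior Normal(743/300, 33/50)
obs 7: x=3 → posterior Normal(875/344, 99/172)
obs 8: x=-2 → posterior Normal(787/388, 99/194)
obs 9: x=-3/4 → posterior Normal(377/216, 11/24)
obs 10: x=-7 → posterior Normal(223/238, 99/238)
obs 11: x=-4 → posterior Normal(27/52, 99/260)

k = 3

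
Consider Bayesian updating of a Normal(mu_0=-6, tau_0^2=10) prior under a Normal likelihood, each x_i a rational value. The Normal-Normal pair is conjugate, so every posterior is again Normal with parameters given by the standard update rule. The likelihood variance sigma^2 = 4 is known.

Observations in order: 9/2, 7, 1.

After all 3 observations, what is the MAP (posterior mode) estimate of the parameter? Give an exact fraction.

101/34

obs 1: x=9/2 → posterior Normal(3/2, 20/7)
obs 2: x=7 → posterior Normal(91/24, 5/3)
obs 3: x=1 → posterior Normal(101/34, 20/17)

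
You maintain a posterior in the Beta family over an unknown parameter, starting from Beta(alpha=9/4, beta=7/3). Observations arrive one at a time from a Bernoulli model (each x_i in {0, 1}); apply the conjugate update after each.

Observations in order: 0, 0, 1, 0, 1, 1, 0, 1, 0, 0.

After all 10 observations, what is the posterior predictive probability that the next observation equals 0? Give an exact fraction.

obs 1: x=0 → posterior Beta(9/4, 10/3)
obs 2: x=0 → posterior Beta(9/4, 13/3)
obs 3: x=1 → posterior Beta(13/4, 13/3)
obs 4: x=0 → posterior Beta(13/4, 16/3)
obs 5: x=1 → posterior Beta(17/4, 16/3)
obs 6: x=1 → posterior Beta(21/4, 16/3)
obs 7: x=0 → posterior Beta(21/4, 19/3)
obs 8: x=1 → posterior Beta(25/4, 19/3)
obs 9: x=0 → posterior Beta(25/4, 22/3)
obs 10: x=0 → posterior Beta(25/4, 25/3)

4/7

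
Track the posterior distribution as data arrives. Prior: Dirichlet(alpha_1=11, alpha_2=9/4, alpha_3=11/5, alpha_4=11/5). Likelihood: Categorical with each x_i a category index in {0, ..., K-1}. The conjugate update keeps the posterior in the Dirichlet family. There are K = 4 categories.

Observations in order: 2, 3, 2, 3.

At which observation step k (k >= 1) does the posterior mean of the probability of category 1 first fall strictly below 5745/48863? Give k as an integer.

obs 1: x=2 → posterior Dirichlet(11, 9/4, 16/5, 11/5)
obs 2: x=3 → posterior Dirichlet(11, 9/4, 16/5, 16/5)
obs 3: x=2 → posterior Dirichlet(11, 9/4, 21/5, 16/5)
obs 4: x=3 → posterior Dirichlet(11, 9/4, 21/5, 21/5)

k = 2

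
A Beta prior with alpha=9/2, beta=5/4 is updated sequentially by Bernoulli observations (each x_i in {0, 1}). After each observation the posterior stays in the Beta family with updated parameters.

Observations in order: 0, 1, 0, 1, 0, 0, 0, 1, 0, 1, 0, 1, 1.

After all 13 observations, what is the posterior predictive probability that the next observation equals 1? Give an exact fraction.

14/25

obs 1: x=0 → posterior Beta(9/2, 9/4)
obs 2: x=1 → posterior Beta(11/2, 9/4)
obs 3: x=0 → posterior Beta(11/2, 13/4)
obs 4: x=1 → posterior Beta(13/2, 13/4)
obs 5: x=0 → posterior Beta(13/2, 17/4)
obs 6: x=0 → posterior Beta(13/2, 21/4)
obs 7: x=0 → posterior Beta(13/2, 25/4)
obs 8: x=1 → posterior Beta(15/2, 25/4)
obs 9: x=0 → posterior Beta(15/2, 29/4)
obs 10: x=1 → posterior Beta(17/2, 29/4)
obs 11: x=0 → posterior Beta(17/2, 33/4)
obs 12: x=1 → posterior Beta(19/2, 33/4)
obs 13: x=1 → posterior Beta(21/2, 33/4)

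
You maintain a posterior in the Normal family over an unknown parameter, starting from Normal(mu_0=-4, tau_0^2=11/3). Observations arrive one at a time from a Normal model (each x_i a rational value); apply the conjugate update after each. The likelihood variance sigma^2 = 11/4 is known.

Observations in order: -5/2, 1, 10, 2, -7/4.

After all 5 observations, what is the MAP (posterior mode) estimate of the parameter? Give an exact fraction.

1

obs 1: x=-5/2 → posterior Normal(-22/7, 11/7)
obs 2: x=1 → posterior Normal(-18/11, 1)
obs 3: x=10 → posterior Normal(22/15, 11/15)
obs 4: x=2 → posterior Normal(30/19, 11/19)
obs 5: x=-7/4 → posterior Normal(1, 11/23)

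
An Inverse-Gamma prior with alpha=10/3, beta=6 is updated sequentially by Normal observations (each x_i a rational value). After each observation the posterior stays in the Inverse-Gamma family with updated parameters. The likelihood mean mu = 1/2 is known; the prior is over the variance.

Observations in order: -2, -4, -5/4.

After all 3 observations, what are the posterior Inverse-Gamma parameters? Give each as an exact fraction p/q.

obs 1: x=-2 → posterior Inverse-Gamma(23/6, 73/8)
obs 2: x=-4 → posterior Inverse-Gamma(13/3, 77/4)
obs 3: x=-5/4 → posterior Inverse-Gamma(29/6, 665/32)

alpha=29/6, beta=665/32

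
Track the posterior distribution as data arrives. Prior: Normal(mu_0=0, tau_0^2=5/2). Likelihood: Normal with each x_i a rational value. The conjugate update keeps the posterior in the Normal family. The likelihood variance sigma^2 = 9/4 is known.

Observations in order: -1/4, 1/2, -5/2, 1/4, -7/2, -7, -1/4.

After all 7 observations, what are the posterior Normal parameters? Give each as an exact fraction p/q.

obs 1: x=-1/4 → posterior Normal(-5/38, 45/38)
obs 2: x=1/2 → posterior Normal(5/58, 45/58)
obs 3: x=-5/2 → posterior Normal(-15/26, 15/26)
obs 4: x=1/4 → posterior Normal(-20/49, 45/98)
obs 5: x=-7/2 → posterior Normal(-55/59, 45/118)
obs 6: x=-7 → posterior Normal(-125/69, 15/46)
obs 7: x=-1/4 → posterior Normal(-255/158, 45/158)

mu_0=-255/158, tau_0^2=45/158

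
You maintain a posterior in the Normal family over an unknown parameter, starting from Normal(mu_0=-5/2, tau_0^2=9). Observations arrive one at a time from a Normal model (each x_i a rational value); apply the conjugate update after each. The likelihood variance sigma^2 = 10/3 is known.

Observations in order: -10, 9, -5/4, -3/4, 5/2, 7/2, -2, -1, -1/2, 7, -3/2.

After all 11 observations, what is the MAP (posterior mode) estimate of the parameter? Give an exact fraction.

110/307

obs 1: x=-10 → posterior Normal(-295/37, 90/37)
obs 2: x=9 → posterior Normal(-13/16, 45/32)
obs 3: x=-5/4 → posterior Normal(-49/52, 90/91)
obs 4: x=-3/4 → posterior Normal(-53/59, 45/59)
obs 5: x=5/2 → posterior Normal(-77/290, 18/29)
obs 6: x=7/2 → posterior Normal(14/43, 45/86)
obs 7: x=-2 → posterior Normal(2/199, 90/199)
obs 8: x=-1 → posterior Normal(-25/226, 45/113)
obs 9: x=-1/2 → posterior Normal(-7/46, 90/253)
obs 10: x=7 → posterior Normal(43/80, 9/28)
obs 11: x=-3/2 → posterior Normal(110/307, 90/307)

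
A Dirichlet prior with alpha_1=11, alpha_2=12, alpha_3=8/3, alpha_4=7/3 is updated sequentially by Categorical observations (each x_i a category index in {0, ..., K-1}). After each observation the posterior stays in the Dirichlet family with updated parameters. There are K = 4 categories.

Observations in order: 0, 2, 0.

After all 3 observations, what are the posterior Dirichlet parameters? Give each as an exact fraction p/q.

alpha_1=13, alpha_2=12, alpha_3=11/3, alpha_4=7/3

obs 1: x=0 → posterior Dirichlet(12, 12, 8/3, 7/3)
obs 2: x=2 → posterior Dirichlet(12, 12, 11/3, 7/3)
obs 3: x=0 → posterior Dirichlet(13, 12, 11/3, 7/3)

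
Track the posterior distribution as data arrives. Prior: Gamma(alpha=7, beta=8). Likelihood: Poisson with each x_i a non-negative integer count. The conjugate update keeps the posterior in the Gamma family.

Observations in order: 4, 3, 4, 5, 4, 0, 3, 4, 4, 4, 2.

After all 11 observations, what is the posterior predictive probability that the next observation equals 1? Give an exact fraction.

2025588054045911026580295524860663877075831057012646840731/8796093022208000000000000000000000000000000000000000000000

obs 1: x=4 → posterior Gamma(11, 9)
obs 2: x=3 → posterior Gamma(14, 10)
obs 3: x=4 → posterior Gamma(18, 11)
obs 4: x=5 → posterior Gamma(23, 12)
obs 5: x=4 → posterior Gamma(27, 13)
obs 6: x=0 → posterior Gamma(27, 14)
obs 7: x=3 → posterior Gamma(30, 15)
obs 8: x=4 → posterior Gamma(34, 16)
obs 9: x=4 → posterior Gamma(38, 17)
obs 10: x=4 → posterior Gamma(42, 18)
obs 11: x=2 → posterior Gamma(44, 19)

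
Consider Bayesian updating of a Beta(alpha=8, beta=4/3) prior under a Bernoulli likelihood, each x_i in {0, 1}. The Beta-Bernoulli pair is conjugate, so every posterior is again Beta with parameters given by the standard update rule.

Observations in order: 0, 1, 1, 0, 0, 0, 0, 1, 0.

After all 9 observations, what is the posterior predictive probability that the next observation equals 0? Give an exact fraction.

2/5

obs 1: x=0 → posterior Beta(8, 7/3)
obs 2: x=1 → posterior Beta(9, 7/3)
obs 3: x=1 → posterior Beta(10, 7/3)
obs 4: x=0 → posterior Beta(10, 10/3)
obs 5: x=0 → posterior Beta(10, 13/3)
obs 6: x=0 → posterior Beta(10, 16/3)
obs 7: x=0 → posterior Beta(10, 19/3)
obs 8: x=1 → posterior Beta(11, 19/3)
obs 9: x=0 → posterior Beta(11, 22/3)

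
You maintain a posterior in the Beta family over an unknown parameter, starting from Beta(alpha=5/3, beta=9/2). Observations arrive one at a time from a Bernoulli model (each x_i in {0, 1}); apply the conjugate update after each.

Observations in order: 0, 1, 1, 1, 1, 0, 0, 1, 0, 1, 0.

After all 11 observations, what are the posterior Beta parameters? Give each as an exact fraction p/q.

obs 1: x=0 → posterior Beta(5/3, 11/2)
obs 2: x=1 → posterior Beta(8/3, 11/2)
obs 3: x=1 → posterior Beta(11/3, 11/2)
obs 4: x=1 → posterior Beta(14/3, 11/2)
obs 5: x=1 → posterior Beta(17/3, 11/2)
obs 6: x=0 → posterior Beta(17/3, 13/2)
obs 7: x=0 → posterior Beta(17/3, 15/2)
obs 8: x=1 → posterior Beta(20/3, 15/2)
obs 9: x=0 → posterior Beta(20/3, 17/2)
obs 10: x=1 → posterior Beta(23/3, 17/2)
obs 11: x=0 → posterior Beta(23/3, 19/2)

alpha=23/3, beta=19/2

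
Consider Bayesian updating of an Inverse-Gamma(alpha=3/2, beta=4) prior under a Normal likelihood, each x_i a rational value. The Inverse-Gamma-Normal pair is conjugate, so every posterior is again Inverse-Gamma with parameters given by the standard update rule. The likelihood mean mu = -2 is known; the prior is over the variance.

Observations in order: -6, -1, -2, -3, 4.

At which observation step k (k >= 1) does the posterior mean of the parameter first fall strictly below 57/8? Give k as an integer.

obs 1: x=-6 → posterior Inverse-Gamma(2, 12)
obs 2: x=-1 → posterior Inverse-Gamma(5/2, 25/2)
obs 3: x=-2 → posterior Inverse-Gamma(3, 25/2)
obs 4: x=-3 → posterior Inverse-Gamma(7/2, 13)
obs 5: x=4 → posterior Inverse-Gamma(4, 31)

k = 3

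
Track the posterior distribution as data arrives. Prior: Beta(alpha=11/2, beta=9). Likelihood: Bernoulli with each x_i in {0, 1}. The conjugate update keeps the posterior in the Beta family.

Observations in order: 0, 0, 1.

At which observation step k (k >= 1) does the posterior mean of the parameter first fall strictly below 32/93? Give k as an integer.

obs 1: x=0 → posterior Beta(11/2, 10)
obs 2: x=0 → posterior Beta(11/2, 11)
obs 3: x=1 → posterior Beta(13/2, 11)

k = 2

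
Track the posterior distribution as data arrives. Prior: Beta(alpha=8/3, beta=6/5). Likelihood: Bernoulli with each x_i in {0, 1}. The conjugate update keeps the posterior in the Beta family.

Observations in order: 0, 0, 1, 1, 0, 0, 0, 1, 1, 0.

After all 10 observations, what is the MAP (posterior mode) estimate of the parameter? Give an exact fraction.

85/178

obs 1: x=0 → posterior Beta(8/3, 11/5)
obs 2: x=0 → posterior Beta(8/3, 16/5)
obs 3: x=1 → posterior Beta(11/3, 16/5)
obs 4: x=1 → posterior Beta(14/3, 16/5)
obs 5: x=0 → posterior Beta(14/3, 21/5)
obs 6: x=0 → posterior Beta(14/3, 26/5)
obs 7: x=0 → posterior Beta(14/3, 31/5)
obs 8: x=1 → posterior Beta(17/3, 31/5)
obs 9: x=1 → posterior Beta(20/3, 31/5)
obs 10: x=0 → posterior Beta(20/3, 36/5)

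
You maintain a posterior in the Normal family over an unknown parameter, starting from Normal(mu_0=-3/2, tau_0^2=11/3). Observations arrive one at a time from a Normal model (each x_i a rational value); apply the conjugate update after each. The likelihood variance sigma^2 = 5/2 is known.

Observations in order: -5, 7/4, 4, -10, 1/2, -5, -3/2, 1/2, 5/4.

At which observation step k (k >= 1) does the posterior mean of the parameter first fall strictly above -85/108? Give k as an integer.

obs 1: x=-5 → posterior Normal(-265/74, 55/37)
obs 2: x=7/4 → posterior Normal(-94/59, 55/59)
obs 3: x=4 → posterior Normal(-2/27, 55/81)
obs 4: x=-10 → posterior Normal(-226/103, 55/103)
obs 5: x=1/2 → posterior Normal(-43/25, 11/25)
obs 6: x=-5 → posterior Normal(-325/147, 55/147)
obs 7: x=-3/2 → posterior Normal(-358/169, 55/169)
obs 8: x=1/2 → posterior Normal(-347/191, 55/191)
obs 9: x=5/4 → posterior Normal(-3/2, 55/213)

k = 3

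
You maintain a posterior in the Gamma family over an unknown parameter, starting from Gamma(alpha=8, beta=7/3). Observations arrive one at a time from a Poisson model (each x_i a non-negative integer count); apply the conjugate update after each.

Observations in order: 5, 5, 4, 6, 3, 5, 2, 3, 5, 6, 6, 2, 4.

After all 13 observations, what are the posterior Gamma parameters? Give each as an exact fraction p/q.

obs 1: x=5 → posterior Gamma(13, 10/3)
obs 2: x=5 → posterior Gamma(18, 13/3)
obs 3: x=4 → posterior Gamma(22, 16/3)
obs 4: x=6 → posterior Gamma(28, 19/3)
obs 5: x=3 → posterior Gamma(31, 22/3)
obs 6: x=5 → posterior Gamma(36, 25/3)
obs 7: x=2 → posterior Gamma(38, 28/3)
obs 8: x=3 → posterior Gamma(41, 31/3)
obs 9: x=5 → posterior Gamma(46, 34/3)
obs 10: x=6 → posterior Gamma(52, 37/3)
obs 11: x=6 → posterior Gamma(58, 40/3)
obs 12: x=2 → posterior Gamma(60, 43/3)
obs 13: x=4 → posterior Gamma(64, 46/3)

alpha=64, beta=46/3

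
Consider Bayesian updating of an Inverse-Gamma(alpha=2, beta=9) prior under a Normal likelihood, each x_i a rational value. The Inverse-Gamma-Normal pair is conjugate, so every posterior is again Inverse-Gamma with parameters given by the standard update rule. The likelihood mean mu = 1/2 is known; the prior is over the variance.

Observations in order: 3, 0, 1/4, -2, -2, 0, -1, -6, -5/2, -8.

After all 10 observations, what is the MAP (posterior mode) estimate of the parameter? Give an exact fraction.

2609/256

obs 1: x=3 → posterior Inverse-Gamma(5/2, 97/8)
obs 2: x=0 → posterior Inverse-Gamma(3, 49/4)
obs 3: x=1/4 → posterior Inverse-Gamma(7/2, 393/32)
obs 4: x=-2 → posterior Inverse-Gamma(4, 493/32)
obs 5: x=-2 → posterior Inverse-Gamma(9/2, 593/32)
obs 6: x=0 → posterior Inverse-Gamma(5, 597/32)
obs 7: x=-1 → posterior Inverse-Gamma(11/2, 633/32)
obs 8: x=-6 → posterior Inverse-Gamma(6, 1309/32)
obs 9: x=-5/2 → posterior Inverse-Gamma(13/2, 1453/32)
obs 10: x=-8 → posterior Inverse-Gamma(7, 2609/32)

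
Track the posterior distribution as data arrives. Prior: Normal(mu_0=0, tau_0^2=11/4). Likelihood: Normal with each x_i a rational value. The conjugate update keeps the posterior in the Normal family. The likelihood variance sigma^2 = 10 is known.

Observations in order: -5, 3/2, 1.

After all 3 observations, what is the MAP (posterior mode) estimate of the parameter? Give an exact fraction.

obs 1: x=-5 → posterior Normal(-55/51, 110/51)
obs 2: x=3/2 → posterior Normal(-77/124, 55/31)
obs 3: x=1 → posterior Normal(-55/146, 110/73)

-55/146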